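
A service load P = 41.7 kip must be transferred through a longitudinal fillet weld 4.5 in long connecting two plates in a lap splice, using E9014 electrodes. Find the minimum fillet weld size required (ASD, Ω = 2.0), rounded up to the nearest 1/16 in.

w = 1/2 in

E90XX → F_EXX = 90 ksi.
Total weld length L = 4.5 in.
Required throat t_e = P × Ω / (0.6 F_EXX × L) = 41.7 × 2.0 / (0.6 × 90 × 4.5) = 0.3432 in.
Required leg w = t_e / 0.707 = 0.4854 in → use 1/2 in.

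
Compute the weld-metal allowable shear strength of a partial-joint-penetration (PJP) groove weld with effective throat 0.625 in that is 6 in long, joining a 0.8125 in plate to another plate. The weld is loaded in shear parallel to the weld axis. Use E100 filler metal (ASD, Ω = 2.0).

E100XX → F_EXX = 100 ksi.
Effective throat (given) t_e = 0.625 in.
A_we = 0.625 × 6 = 3.75 in².
F_nw = 0.6 F_EXX = 60 ksi.
R_n/Ω = (60 × 3.75) / 2.0 = 112.5 kip.

R_n/Ω ≈ 112 kip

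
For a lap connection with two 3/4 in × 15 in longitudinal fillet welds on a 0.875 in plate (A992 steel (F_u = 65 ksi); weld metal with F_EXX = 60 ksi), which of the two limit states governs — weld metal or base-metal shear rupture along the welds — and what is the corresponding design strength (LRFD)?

t_e = 0.707 × 0.75 = 0.5302 in; L = 30 in.
Weld metal: φR_n = 0.75 × 0.6 × 60 × 0.5302 × 30 = 429.5 kip.
Base metal (shear rupture): φR_n = 0.75 × 0.6 × 65 × 0.875 × 30 = 767.8 kip.
Governing: weld metal.

φR_n ≈ 430 kip (weld metal governs)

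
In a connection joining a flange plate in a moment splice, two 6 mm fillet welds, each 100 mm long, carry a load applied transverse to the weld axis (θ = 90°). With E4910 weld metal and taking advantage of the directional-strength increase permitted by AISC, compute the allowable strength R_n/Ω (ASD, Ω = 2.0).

E49XX → F_EXX = 490 MPa.
t_e = 0.707 × 6 = 4.242 mm; A_we = 4.242 × 200 = 848.4 mm².
Directional factor: 1.0 + 0.5 sin^1.5(90°) = 1.5.
F_nw = 0.6 × 490 × 1.5 = 441 MPa.
R_n/Ω = (441 × 848.4) / 2.0 × 10⁻³ = 187.1 kN.

R_n/Ω ≈ 187 kN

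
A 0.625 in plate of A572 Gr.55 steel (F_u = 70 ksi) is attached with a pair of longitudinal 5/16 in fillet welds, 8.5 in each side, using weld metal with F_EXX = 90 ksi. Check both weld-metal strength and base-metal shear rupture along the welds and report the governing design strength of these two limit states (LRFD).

φR_n ≈ 152 kips (weld metal governs)

t_e = 0.707 × 0.3125 = 0.2209 in; L = 17 in.
Weld metal: φR_n = 0.75 × 0.6 × 90 × 0.2209 × 17 = 152.1 kips.
Base metal (shear rupture): φR_n = 0.75 × 0.6 × 70 × 0.625 × 17 = 334.7 kips.
Governing: weld metal.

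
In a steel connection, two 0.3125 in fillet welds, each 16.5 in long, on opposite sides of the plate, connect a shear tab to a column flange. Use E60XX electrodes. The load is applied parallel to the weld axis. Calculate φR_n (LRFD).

E60XX → F_EXX = 60 ksi.
Effective throat t_e = 0.707 × 0.3125 = 0.2209 in.
Total length L = 33 in; A_we = 0.2209 × 33 = 7.291 in².
F_nw = 0.6 F_EXX = 0.6 × 60 = 36 ksi.
φR_n = 0.75 × 36 × 7.291 = 196.9 kips.

φR_n ≈ 197 kips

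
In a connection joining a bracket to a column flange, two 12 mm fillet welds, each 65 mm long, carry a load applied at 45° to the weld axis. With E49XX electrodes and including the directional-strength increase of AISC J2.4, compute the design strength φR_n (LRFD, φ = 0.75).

φR_n ≈ 315 kN

E49XX → F_EXX = 490 MPa.
t_e = 0.707 × 12 = 8.484 mm; A_we = 8.484 × 130 = 1103 mm².
Directional factor: 1.0 + 0.5 sin^1.5(45°) = 1.297.
F_nw = 0.6 × 490 × 1.297 = 381.4 MPa.
φR_n = 0.75 × 381.4 × 1103 × 10⁻³ = 315.5 kN.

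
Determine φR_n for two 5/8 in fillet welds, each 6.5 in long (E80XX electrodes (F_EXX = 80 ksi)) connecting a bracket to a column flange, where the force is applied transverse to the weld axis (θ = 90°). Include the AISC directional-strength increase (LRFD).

t_e = 0.707 × 0.625 = 0.4419 in; A_we = 0.4419 × 13 = 5.744 in².
Directional factor: 1.0 + 0.5 sin^1.5(90°) = 1.5.
F_nw = 0.6 × 80 × 1.5 = 72 ksi.
φR_n = 0.75 × 72 × 5.744 = 310.2 kip.

φR_n ≈ 310 kip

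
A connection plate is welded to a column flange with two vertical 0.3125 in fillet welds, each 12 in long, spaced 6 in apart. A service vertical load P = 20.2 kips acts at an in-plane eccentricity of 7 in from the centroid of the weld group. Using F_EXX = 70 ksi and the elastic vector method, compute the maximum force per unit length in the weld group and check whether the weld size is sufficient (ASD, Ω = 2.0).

f_max ≈ 2.38 kip/in; adequate

Total weld length L_w = 24 in. Treat welds as unit-width lines.
Polar moment about centroid: J = 2[d³/12 + d(b/2)²] = 2[12³/12 + 12×3²] = 504 in³.
Direct shear f_v = P/L_w = 20.2 / 24 = 0.8417 kip/in (vertical).
Torsion M = P·e = 20.2 × 7 = 141.4 kip·in.
Critical point at (x, y) = (3, 6) from centroid. f_tx = M·y/J = 1.683 kip/in; f_ty = M·x/J = 0.8417 kip/in.
Resultant f_max = √[f_tx² + (f_v + f_ty)²] = √[1.683² + (0.8417 + 0.8417)²] = 2.381 kip/in.
Capacity per unit length: r_n/Ω = (1/2.0) × 0.6 × 70 × (0.707 × 0.3125) = 4.64 kip/in.
2.381 ≤ 4.64 → adequate.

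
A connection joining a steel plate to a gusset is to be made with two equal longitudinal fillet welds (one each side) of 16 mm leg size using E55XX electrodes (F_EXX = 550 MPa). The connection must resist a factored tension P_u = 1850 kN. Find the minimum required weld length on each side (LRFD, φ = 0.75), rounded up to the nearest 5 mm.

Throat t_e = 0.707 × 16 = 11.31 mm.
φr_n = 0.75 × 0.6 × 550 × 11.31 × 10⁻³ = 2.8 kN/mm.
L_req = P_u / φr_n = 1850 / 2.8 = 660.8 mm total.
Per side: 660.8 / 2 = 330.4 mm.
Round up → use L = 335 mm on each side.

L = 335 mm on each side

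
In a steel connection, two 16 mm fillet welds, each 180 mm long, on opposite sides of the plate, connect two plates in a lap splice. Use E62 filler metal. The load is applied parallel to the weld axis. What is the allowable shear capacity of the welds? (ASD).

R_n/Ω ≈ 757 kN

E62XX → F_EXX = 620 MPa.
Effective throat t_e = 0.707 × 16 = 11.31 mm.
Total length L = 360 mm; A_we = 11.31 × 360 = 4072 mm².
F_nw = 0.6 F_EXX = 0.6 × 620 = 372 MPa.
R_n = 372 × 4072 × 10⁻³ = 1515 kN; R_n/Ω = 1515/2.0 = 757.5 kN.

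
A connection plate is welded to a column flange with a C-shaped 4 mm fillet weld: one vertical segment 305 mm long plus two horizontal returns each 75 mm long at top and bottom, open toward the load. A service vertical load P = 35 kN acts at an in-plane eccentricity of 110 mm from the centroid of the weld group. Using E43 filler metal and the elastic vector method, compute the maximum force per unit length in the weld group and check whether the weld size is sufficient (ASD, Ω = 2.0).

E43XX → F_EXX = 430 MPa.
Total weld length L_w = 455 mm. Treat welds as unit-width lines.
Centroid: x̄ = 2×75×37.5 / 455 = 12.36 mm from the vertical weld.
Polar moment about centroid: J = I_x + I_y = [305³/12 + 2×75×152.5²] + [305×12.36² + 2(75³/12 + 75×25.14²)] = 6065000 mm³.
Direct shear f_v = P/L_w = 35×10³ / 455 = 76.92 N/mm (vertical).
Torsion M = P·e = 35×10³ × 110 = 3850000 N·mm.
Critical point at (x, y) = (62.64, 152.5) from centroid. f_tx = M·y/J = 96.81 N/mm; f_ty = M·x/J = 39.76 N/mm.
Resultant f_max = √[f_tx² + (f_v + f_ty)²] = √[96.81² + (76.92 + 39.76)²] = 151.6 N/mm.
Capacity per unit length: r_n/Ω = (1/2.0) × 0.6 × 430 × (0.707 × 4) = 364.8 N/mm.
151.6 ≤ 364.8 → adequate.

f_max ≈ 152 N/mm; adequate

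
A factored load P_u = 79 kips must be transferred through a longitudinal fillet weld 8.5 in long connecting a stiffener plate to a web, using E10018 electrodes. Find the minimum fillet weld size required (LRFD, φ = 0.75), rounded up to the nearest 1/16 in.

w = 5/16 in

E100XX → F_EXX = 100 ksi.
Total weld length L = 8.5 in.
Required throat t_e = P_u / (φ × 0.6 F_EXX × L) = 79 / (0.75 × 0.6 × 100 × 8.5) = 0.2065 in.
Required leg w = t_e / 0.707 = 0.2921 in → use 5/16 in.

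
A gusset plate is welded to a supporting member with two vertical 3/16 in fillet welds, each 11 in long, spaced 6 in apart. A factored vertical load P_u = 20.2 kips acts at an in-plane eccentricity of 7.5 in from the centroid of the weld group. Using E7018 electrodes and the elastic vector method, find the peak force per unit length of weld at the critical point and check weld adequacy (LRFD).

f_max ≈ 2.82 kip/in; adequate

E70XX → F_EXX = 70 ksi.
Total weld length L_w = 22 in. Treat welds as unit-width lines.
Polar moment about centroid: J = 2[d³/12 + d(b/2)²] = 2[11³/12 + 11×3²] = 419.8 in³.
Direct shear f_v = P/L_w = 20.2 / 22 = 0.9182 kip/in (vertical).
Torsion M = P·e = 20.2 × 7.5 = 151.5 kip·in.
Critical point at (x, y) = (3, 5.5) from centroid. f_tx = M·y/J = 1.985 kip/in; f_ty = M·x/J = 1.083 kip/in.
Resultant f_max = √[f_tx² + (f_v + f_ty)²] = √[1.985² + (0.9182 + 1.083)²] = 2.818 kip/in.
Capacity per unit length: φr_n = 0.75 × 0.6 × 70 × (0.707 × 0.1875) = 4.176 kip/in.
2.818 ≤ 4.176 → adequate.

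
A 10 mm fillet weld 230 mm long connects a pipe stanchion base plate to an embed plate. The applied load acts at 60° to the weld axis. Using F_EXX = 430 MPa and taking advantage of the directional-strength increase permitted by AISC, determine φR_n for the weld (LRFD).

t_e = 0.707 × 10 = 7.07 mm; A_we = 7.07 × 230 = 1626 mm².
Directional factor: 1.0 + 0.5 sin^1.5(60°) = 1.403.
F_nw = 0.6 × 430 × 1.403 = 362 MPa.
φR_n = 0.75 × 362 × 1626 × 10⁻³ = 441.4 kN.

φR_n ≈ 441 kN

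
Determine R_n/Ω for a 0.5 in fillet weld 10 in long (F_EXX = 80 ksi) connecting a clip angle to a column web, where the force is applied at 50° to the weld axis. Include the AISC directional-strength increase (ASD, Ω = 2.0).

R_n/Ω ≈ 113 kips

t_e = 0.707 × 0.5 = 0.3535 in; A_we = 0.3535 × 10 = 3.535 in².
Directional factor: 1.0 + 0.5 sin^1.5(50°) = 1.335.
F_nw = 0.6 × 80 × 1.335 = 64.09 ksi.
R_n/Ω = (64.09 × 3.535) / 2.0 = 113.3 kips.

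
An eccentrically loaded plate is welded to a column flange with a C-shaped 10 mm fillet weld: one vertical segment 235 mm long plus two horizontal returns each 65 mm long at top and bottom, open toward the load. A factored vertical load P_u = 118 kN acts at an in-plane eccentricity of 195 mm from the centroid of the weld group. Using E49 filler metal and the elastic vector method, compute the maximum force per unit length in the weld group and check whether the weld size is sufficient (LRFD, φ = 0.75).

f_max ≈ 1160 N/mm; adequate

E49XX → F_EXX = 490 MPa.
Total weld length L_w = 365 mm. Treat welds as unit-width lines.
Centroid: x̄ = 2×65×32.5 / 365 = 11.58 mm from the vertical weld.
Polar moment about centroid: J = I_x + I_y = [235³/12 + 2×65×117.5²] + [235×11.58² + 2(65³/12 + 65×20.92²)] = 3010000 mm³.
Direct shear f_v = P/L_w = 118×10³ / 365 = 323.3 N/mm (vertical).
Torsion M = P·e = 118×10³ × 195 = 23010000 N·mm.
Critical point at (x, y) = (53.42, 117.5) from centroid. f_tx = M·y/J = 898.1 N/mm; f_ty = M·x/J = 408.3 N/mm.
Resultant f_max = √[f_tx² + (f_v + f_ty)²] = √[898.1² + (323.3 + 408.3)²] = 1158 N/mm.
Capacity per unit length: φr_n = 0.75 × 0.6 × 490 × (0.707 × 10) = 1559 N/mm.
1158 ≤ 1559 → adequate.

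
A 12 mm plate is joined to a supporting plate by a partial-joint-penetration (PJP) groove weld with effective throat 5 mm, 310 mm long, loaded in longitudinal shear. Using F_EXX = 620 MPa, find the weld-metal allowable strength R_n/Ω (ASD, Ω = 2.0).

Effective throat (given) t_e = 5 mm.
A_we = 5 × 310 = 1550 mm².
F_nw = 0.6 F_EXX = 372 MPa.
R_n/Ω = (372 × 1550) / 2.0 × 10⁻³ = 288.3 kN.

R_n/Ω ≈ 288 kN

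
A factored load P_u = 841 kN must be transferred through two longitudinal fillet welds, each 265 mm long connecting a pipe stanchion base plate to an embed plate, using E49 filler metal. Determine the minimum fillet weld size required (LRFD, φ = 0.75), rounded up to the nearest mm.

E49XX → F_EXX = 490 MPa.
Total weld length L = 530 mm.
Required throat t_e = P_u / (φ × 0.6 F_EXX × L) = 841 / (0.75 × 0.6 × 490 × 530 × 10⁻³) = 7.196 mm.
Required leg w = t_e / 0.707 = 10.18 mm → use 11 mm.

w = 11 mm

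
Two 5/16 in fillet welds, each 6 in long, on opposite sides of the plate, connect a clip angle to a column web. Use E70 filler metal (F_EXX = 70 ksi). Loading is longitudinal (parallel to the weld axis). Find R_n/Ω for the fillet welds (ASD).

R_n/Ω ≈ 55.7 kip

Effective throat t_e = 0.707 × 0.3125 = 0.2209 in.
Total length L = 12 in; A_we = 0.2209 × 12 = 2.651 in².
F_nw = 0.6 F_EXX = 0.6 × 70 = 42 ksi.
R_n = 42 × 2.651 = 111.4 kip; R_n/Ω = 111.4/2.0 = 55.68 kip.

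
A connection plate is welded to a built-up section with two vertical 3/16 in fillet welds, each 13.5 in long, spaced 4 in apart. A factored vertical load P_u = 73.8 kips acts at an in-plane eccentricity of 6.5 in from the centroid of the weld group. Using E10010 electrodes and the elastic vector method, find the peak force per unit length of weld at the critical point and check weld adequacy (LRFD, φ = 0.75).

f_max ≈ 7.75 kip/in; NOT adequate

E100XX → F_EXX = 100 ksi.
Total weld length L_w = 27 in. Treat welds as unit-width lines.
Polar moment about centroid: J = 2[d³/12 + d(b/2)²] = 2[13.5³/12 + 13.5×2²] = 518.1 in³.
Direct shear f_v = P/L_w = 73.8 / 27 = 2.733 kip/in (vertical).
Torsion M = P·e = 73.8 × 6.5 = 479.7 kip·in.
Critical point at (x, y) = (2, 6.75) from centroid. f_tx = M·y/J = 6.25 kip/in; f_ty = M·x/J = 1.852 kip/in.
Resultant f_max = √[f_tx² + (f_v + f_ty)²] = √[6.25² + (2.733 + 1.852)²] = 7.752 kip/in.
Capacity per unit length: φr_n = 0.75 × 0.6 × 100 × (0.707 × 0.1875) = 5.965 kip/in.
7.752 > 5.965 → NOT adequate.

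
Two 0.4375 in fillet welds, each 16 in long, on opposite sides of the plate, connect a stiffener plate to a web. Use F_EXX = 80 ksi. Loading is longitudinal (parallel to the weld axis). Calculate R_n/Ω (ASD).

R_n/Ω ≈ 238 kips

Effective throat t_e = 0.707 × 0.4375 = 0.3093 in.
Total length L = 32 in; A_we = 0.3093 × 32 = 9.898 in².
F_nw = 0.6 F_EXX = 0.6 × 80 = 48 ksi.
R_n = 48 × 9.898 = 475.1 kips; R_n/Ω = 475.1/2.0 = 237.6 kips.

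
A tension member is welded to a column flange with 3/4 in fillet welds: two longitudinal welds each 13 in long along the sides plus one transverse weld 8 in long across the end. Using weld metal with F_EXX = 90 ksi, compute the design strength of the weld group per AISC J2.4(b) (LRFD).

t_e = 0.707 × 0.75 = 0.5302 in.
R_nwl = 0.6 × 90 × 0.5302 × 26 = 744.5 kips (longitudinal, 2 welds).
R_nwt = 0.6 × 90 × 0.5302 × 8 = 229.1 kips (transverse, base value).
(i) R_nwl + R_nwt = 973.5 kips; (ii) 0.85 R_nwl + 1.5 R_nwt = 976.4 kips.
R_n = max = 976.4 kips [governs: (ii)]; φR_n = 732.3 kips.

φR_n ≈ 732 kips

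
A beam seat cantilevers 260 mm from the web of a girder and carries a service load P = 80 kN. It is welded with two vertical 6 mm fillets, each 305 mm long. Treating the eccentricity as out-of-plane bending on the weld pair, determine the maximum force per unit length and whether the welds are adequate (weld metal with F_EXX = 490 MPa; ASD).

f_max ≈ 683 N/mm; NOT adequate

L_w = 2 × 305 = 610 mm; section modulus (unit throat) S = 2 × L²/6 = 31010 mm².
Direct shear f_v = P/L_w = 80×10³/610 = 131.1 N/mm.
Moment M = P × e = 80×10³ × 260 = 20800000 N·mm; bending f_b = M/S = 670.8 N/mm.
f_max = √(f_v² + f_b²) = √(131.1² + 670.8²) = 683.5 N/mm.
r_n/Ω = (1/2.0) × 0.6 × 490 × (0.707 × 6) = 623.6 N/mm → NOT adequate.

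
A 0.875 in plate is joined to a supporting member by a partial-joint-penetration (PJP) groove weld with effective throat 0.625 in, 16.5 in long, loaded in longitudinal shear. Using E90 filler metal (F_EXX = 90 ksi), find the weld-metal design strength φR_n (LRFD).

Effective throat (given) t_e = 0.625 in.
A_we = 0.625 × 16.5 = 10.31 in².
F_nw = 0.6 F_EXX = 54 ksi.
φR_n = 0.75 × 54 × 10.31 = 417.7 kips.

φR_n ≈ 418 kips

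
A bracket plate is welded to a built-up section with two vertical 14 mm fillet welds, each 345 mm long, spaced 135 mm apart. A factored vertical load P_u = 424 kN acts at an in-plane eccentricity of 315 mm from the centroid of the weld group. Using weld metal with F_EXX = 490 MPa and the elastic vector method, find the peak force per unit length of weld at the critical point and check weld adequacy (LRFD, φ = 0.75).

f_max ≈ 2760 N/mm; NOT adequate

Total weld length L_w = 690 mm. Treat welds as unit-width lines.
Polar moment about centroid: J = 2[d³/12 + d(b/2)²] = 2[345³/12 + 345×67.5²] = 9988000 mm³.
Direct shear f_v = P/L_w = 424×10³ / 690 = 614.5 N/mm (vertical).
Torsion M = P·e = 424×10³ × 315 = 133560000 N·mm.
Critical point at (x, y) = (67.5, 172.5) from centroid. f_tx = M·y/J = 2307 N/mm; f_ty = M·x/J = 902.6 N/mm.
Resultant f_max = √[f_tx² + (f_v + f_ty)²] = √[2307² + (614.5 + 902.6)²] = 2761 N/mm.
Capacity per unit length: φr_n = 0.75 × 0.6 × 490 × (0.707 × 14) = 2183 N/mm.
2761 > 2183 → NOT adequate.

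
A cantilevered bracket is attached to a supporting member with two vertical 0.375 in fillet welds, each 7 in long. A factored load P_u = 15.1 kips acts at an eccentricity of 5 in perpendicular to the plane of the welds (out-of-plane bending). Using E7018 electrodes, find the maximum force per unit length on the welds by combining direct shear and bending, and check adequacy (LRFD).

f_max ≈ 4.75 kip/in; adequate

E70XX → F_EXX = 70 ksi.
L_w = 2 × 7 = 14 in; section modulus (unit throat) S = 2 × L²/6 = 16.33 in².
Direct shear f_v = P/L_w = 15.1/14 = 1.079 kip/in.
Moment M = P × e = 15.1 × 5 = 75.5 kip·in; bending f_b = M/S = 4.622 kip/in.
f_max = √(f_v² + f_b²) = √(1.079² + 4.622²) = 4.747 kip/in.
φr_n = 0.75 × 0.6 × 70 × (0.707 × 0.375) = 8.351 kip/in → adequate.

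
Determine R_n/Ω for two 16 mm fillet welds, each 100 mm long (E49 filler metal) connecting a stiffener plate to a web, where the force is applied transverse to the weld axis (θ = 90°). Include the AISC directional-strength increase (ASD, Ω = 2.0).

E49XX → F_EXX = 490 MPa.
t_e = 0.707 × 16 = 11.31 mm; A_we = 11.31 × 200 = 2262 mm².
Directional factor: 1.0 + 0.5 sin^1.5(90°) = 1.5.
F_nw = 0.6 × 490 × 1.5 = 441 MPa.
R_n/Ω = (441 × 2262) / 2.0 × 10⁻³ = 498.9 kN.

R_n/Ω ≈ 499 kN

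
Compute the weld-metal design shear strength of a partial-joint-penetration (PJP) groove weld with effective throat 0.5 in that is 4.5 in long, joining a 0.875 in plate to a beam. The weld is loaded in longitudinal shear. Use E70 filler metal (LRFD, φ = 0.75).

φR_n ≈ 70.9 kip

E70XX → F_EXX = 70 ksi.
Effective throat (given) t_e = 0.5 in.
A_we = 0.5 × 4.5 = 2.25 in².
F_nw = 0.6 F_EXX = 42 ksi.
φR_n = 0.75 × 42 × 2.25 = 70.88 kip.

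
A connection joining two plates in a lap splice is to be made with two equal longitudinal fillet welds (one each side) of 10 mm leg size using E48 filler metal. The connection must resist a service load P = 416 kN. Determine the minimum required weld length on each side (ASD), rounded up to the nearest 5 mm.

E48XX → F_EXX = 480 MPa.
Throat t_e = 0.707 × 10 = 7.07 mm.
r_n/Ω = (0.6 × 480 × 7.07) / 2.0 = 1018 N/mm = 1.018 kN/mm.
L_req = P / (r_n/Ω) = 416 / 1.018 = 408.6 mm total.
Per side: 408.6 / 2 = 204.3 mm.
Round up → use L = 205 mm on each side.

L = 205 mm on each side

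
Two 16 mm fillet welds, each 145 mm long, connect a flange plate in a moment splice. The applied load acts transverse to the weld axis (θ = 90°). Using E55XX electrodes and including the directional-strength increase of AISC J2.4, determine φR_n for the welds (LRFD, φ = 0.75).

φR_n ≈ 1220 kN

E55XX → F_EXX = 550 MPa.
t_e = 0.707 × 16 = 11.31 mm; A_we = 11.31 × 290 = 3280 mm².
Directional factor: 1.0 + 0.5 sin^1.5(90°) = 1.5.
F_nw = 0.6 × 550 × 1.5 = 495 MPa.
φR_n = 0.75 × 495 × 3280 × 10⁻³ = 1218 kN.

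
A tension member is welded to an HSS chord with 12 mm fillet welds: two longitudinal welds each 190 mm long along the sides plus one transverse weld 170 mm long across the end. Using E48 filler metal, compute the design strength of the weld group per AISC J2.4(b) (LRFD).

E48XX → F_EXX = 480 MPa.
t_e = 0.707 × 12 = 8.484 mm.
R_nwl = 0.6 × 480 × 8.484 × 380 × 10⁻³ = 928.5 kN (longitudinal, 2 welds).
R_nwt = 0.6 × 480 × 8.484 × 170 × 10⁻³ = 415.4 kN (transverse, base value).
(i) R_nwl + R_nwt = 1344 kN; (ii) 0.85 R_nwl + 1.5 R_nwt = 1412 kN.
R_n = max = 1412 kN [governs: (ii)]; φR_n = 1059 kN.

φR_n ≈ 1060 kN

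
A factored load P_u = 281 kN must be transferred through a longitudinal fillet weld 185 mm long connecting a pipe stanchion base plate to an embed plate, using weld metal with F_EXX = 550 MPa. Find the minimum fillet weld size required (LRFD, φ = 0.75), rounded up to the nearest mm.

w = 9 mm

Total weld length L = 185 mm.
Required throat t_e = P_u / (φ × 0.6 F_EXX × L) = 281 / (0.75 × 0.6 × 550 × 185 × 10⁻³) = 6.137 mm.
Required leg w = t_e / 0.707 = 8.68 mm → use 9 mm.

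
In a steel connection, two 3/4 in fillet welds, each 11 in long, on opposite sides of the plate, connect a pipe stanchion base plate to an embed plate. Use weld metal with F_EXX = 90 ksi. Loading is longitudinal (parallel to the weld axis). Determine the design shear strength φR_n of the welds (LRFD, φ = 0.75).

Effective throat t_e = 0.707 × 0.75 = 0.5302 in.
Total length L = 22 in; A_we = 0.5302 × 22 = 11.67 in².
F_nw = 0.6 F_EXX = 0.6 × 90 = 54 ksi.
φR_n = 0.75 × 54 × 11.67 = 472.5 kips.

φR_n ≈ 472 kips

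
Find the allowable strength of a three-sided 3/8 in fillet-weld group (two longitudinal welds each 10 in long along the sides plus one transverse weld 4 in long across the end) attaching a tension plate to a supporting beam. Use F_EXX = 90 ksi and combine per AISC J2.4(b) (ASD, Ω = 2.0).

R_n/Ω ≈ 172 kips

t_e = 0.707 × 0.375 = 0.2651 in.
R_nwl = 0.6 × 90 × 0.2651 × 20 = 286.3 kips (longitudinal, 2 welds).
R_nwt = 0.6 × 90 × 0.2651 × 4 = 57.27 kips (transverse, base value).
(i) R_nwl + R_nwt = 343.6 kips; (ii) 0.85 R_nwl + 1.5 R_nwt = 329.3 kips.
R_n = max = 343.6 kips [governs: (i)]; R_n/Ω = 171.8 kips.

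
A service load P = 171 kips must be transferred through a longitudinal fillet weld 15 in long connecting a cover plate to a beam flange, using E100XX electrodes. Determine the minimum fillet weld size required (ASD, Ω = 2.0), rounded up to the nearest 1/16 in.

E100XX → F_EXX = 100 ksi.
Total weld length L = 15 in.
Required throat t_e = P × Ω / (0.6 F_EXX × L) = 171 × 2.0 / (0.6 × 100 × 15) = 0.38 in.
Required leg w = t_e / 0.707 = 0.5375 in → use 9/16 in.

w = 9/16 in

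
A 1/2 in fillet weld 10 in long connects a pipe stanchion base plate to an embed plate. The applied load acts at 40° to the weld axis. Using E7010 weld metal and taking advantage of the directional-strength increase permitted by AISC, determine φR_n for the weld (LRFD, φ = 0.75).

φR_n ≈ 140 kip

E70XX → F_EXX = 70 ksi.
t_e = 0.707 × 0.5 = 0.3535 in; A_we = 0.3535 × 10 = 3.535 in².
Directional factor: 1.0 + 0.5 sin^1.5(40°) = 1.258.
F_nw = 0.6 × 70 × 1.258 = 52.82 ksi.
φR_n = 0.75 × 52.82 × 3.535 = 140 kip.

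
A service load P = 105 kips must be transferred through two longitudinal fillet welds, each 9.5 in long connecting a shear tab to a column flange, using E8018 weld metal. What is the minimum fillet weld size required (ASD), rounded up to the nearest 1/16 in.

E80XX → F_EXX = 80 ksi.
Total weld length L = 19 in.
Required throat t_e = P × Ω / (0.6 F_EXX × L) = 105 × 2.0 / (0.6 × 80 × 19) = 0.2303 in.
Required leg w = t_e / 0.707 = 0.3257 in → use 3/8 in.

w = 3/8 in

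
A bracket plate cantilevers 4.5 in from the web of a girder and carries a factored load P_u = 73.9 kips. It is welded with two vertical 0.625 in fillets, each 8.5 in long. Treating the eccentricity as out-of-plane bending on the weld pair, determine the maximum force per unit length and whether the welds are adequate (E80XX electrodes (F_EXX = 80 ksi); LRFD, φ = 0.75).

L_w = 2 × 8.5 = 17 in; section modulus (unit throat) S = 2 × L²/6 = 24.08 in².
Direct shear f_v = P/L_w = 73.9/17 = 4.347 kip/in.
Moment M = P × e = 73.9 × 4.5 = 332.55 kip·in; bending f_b = M/S = 13.81 kip/in.
f_max = √(f_v² + f_b²) = √(4.347² + 13.81²) = 14.48 kip/in.
φr_n = 0.75 × 0.6 × 80 × (0.707 × 0.625) = 15.91 kip/in → adequate.

f_max ≈ 14.5 kip/in; adequate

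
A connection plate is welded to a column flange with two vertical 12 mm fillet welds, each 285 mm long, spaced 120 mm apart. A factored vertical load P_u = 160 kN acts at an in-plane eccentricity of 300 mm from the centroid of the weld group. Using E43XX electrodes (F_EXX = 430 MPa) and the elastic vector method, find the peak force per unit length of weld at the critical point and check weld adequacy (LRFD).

f_max ≈ 1390 N/mm; adequate

Total weld length L_w = 570 mm. Treat welds as unit-width lines.
Polar moment about centroid: J = 2[d³/12 + d(b/2)²] = 2[285³/12 + 285×60²] = 5910000 mm³.
Direct shear f_v = P/L_w = 160×10³ / 570 = 280.7 N/mm (vertical).
Torsion M = P·e = 160×10³ × 300 = 48000000 N·mm.
Critical point at (x, y) = (60, 142.5) from centroid. f_tx = M·y/J = 1157 N/mm; f_ty = M·x/J = 487.3 N/mm.
Resultant f_max = √[f_tx² + (f_v + f_ty)²] = √[1157² + (280.7 + 487.3)²] = 1389 N/mm.
Capacity per unit length: φr_n = 0.75 × 0.6 × 430 × (0.707 × 12) = 1642 N/mm.
1389 ≤ 1642 → adequate.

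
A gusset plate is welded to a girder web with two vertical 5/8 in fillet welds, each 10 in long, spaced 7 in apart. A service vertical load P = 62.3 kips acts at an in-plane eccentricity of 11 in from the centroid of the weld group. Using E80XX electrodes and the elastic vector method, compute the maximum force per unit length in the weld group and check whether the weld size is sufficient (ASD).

E80XX → F_EXX = 80 ksi.
Total weld length L_w = 20 in. Treat welds as unit-width lines.
Polar moment about centroid: J = 2[d³/12 + d(b/2)²] = 2[10³/12 + 10×3.5²] = 411.7 in³.
Direct shear f_v = P/L_w = 62.3 / 20 = 3.115 kip/in (vertical).
Torsion M = P·e = 62.3 × 11 = 685.3 kip·in.
Critical point at (x, y) = (3.5, 5) from centroid. f_tx = M·y/J = 8.323 kip/in; f_ty = M·x/J = 5.826 kip/in.
Resultant f_max = √[f_tx² + (f_v + f_ty)²] = √[8.323² + (3.115 + 5.826)²] = 12.22 kip/in.
Capacity per unit length: r_n/Ω = (1/2.0) × 0.6 × 80 × (0.707 × 0.625) = 10.6 kip/in.
12.22 > 10.6 → NOT adequate.

f_max ≈ 12.2 kip/in; NOT adequate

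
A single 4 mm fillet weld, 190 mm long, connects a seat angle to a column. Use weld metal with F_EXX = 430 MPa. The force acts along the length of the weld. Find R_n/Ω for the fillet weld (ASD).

R_n/Ω ≈ 69.3 kN

Effective throat t_e = 0.707 × 4 = 2.828 mm.
Total length L = 190 mm; A_we = 2.828 × 190 = 537.3 mm².
F_nw = 0.6 F_EXX = 0.6 × 430 = 258 MPa.
R_n = 258 × 537.3 × 10⁻³ = 138.6 kN; R_n/Ω = 138.6/2.0 = 69.31 kN.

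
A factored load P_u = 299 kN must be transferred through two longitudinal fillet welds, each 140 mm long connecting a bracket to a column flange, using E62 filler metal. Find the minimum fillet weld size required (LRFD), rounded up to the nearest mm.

w = 6 mm

E62XX → F_EXX = 620 MPa.
Total weld length L = 280 mm.
Required throat t_e = P_u / (φ × 0.6 F_EXX × L) = 299 / (0.75 × 0.6 × 620 × 280 × 10⁻³) = 3.827 mm.
Required leg w = t_e / 0.707 = 5.414 mm → use 6 mm.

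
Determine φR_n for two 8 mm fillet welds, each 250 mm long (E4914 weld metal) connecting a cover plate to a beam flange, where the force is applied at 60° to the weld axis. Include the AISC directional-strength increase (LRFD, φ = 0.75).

φR_n ≈ 875 kN

E49XX → F_EXX = 490 MPa.
t_e = 0.707 × 8 = 5.656 mm; A_we = 5.656 × 500 = 2828 mm².
Directional factor: 1.0 + 0.5 sin^1.5(60°) = 1.403.
F_nw = 0.6 × 490 × 1.403 = 412.5 MPa.
φR_n = 0.75 × 412.5 × 2828 × 10⁻³ = 874.9 kN.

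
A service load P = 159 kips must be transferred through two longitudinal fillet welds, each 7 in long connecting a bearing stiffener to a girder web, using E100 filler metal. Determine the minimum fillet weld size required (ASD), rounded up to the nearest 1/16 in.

w = 9/16 in

E100XX → F_EXX = 100 ksi.
Total weld length L = 14 in.
Required throat t_e = P × Ω / (0.6 F_EXX × L) = 159 × 2.0 / (0.6 × 100 × 14) = 0.3786 in.
Required leg w = t_e / 0.707 = 0.5355 in → use 9/16 in.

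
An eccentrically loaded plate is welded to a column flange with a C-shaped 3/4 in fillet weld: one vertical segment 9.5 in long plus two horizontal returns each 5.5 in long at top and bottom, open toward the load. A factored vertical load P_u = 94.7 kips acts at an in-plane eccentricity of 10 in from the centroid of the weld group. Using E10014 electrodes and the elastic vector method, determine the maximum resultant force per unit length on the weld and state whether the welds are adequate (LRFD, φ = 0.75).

E100XX → F_EXX = 100 ksi.
Total weld length L_w = 20.5 in. Treat welds as unit-width lines.
Centroid: x̄ = 2×5.5×2.75 / 20.5 = 1.476 in from the vertical weld.
Polar moment about centroid: J = I_x + I_y = [9.5³/12 + 2×5.5×4.75²] + [9.5×1.476² + 2(5.5³/12 + 5.5×1.274²)] = 385.9 in³.
Direct shear f_v = P/L_w = 94.7 / 20.5 = 4.62 kip/in (vertical).
Torsion M = P·e = 94.7 × 10 = 947 kip·in.
Critical point at (x, y) = (4.024, 4.75) from centroid. f_tx = M·y/J = 11.66 kip/in; f_ty = M·x/J = 9.875 kip/in.
Resultant f_max = √[f_tx² + (f_v + f_ty)²] = √[11.66² + (4.62 + 9.875)²] = 18.6 kip/in.
Capacity per unit length: φr_n = 0.75 × 0.6 × 100 × (0.707 × 0.75) = 23.86 kip/in.
18.6 ≤ 23.86 → adequate.

f_max ≈ 18.6 kip/in; adequate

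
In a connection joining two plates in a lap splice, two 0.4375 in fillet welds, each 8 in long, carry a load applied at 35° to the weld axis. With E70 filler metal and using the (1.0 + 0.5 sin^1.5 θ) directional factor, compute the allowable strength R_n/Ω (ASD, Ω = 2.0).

R_n/Ω ≈ 127 kips

E70XX → F_EXX = 70 ksi.
t_e = 0.707 × 0.4375 = 0.3093 in; A_we = 0.3093 × 16 = 4.949 in².
Directional factor: 1.0 + 0.5 sin^1.5(35°) = 1.217.
F_nw = 0.6 × 70 × 1.217 = 51.12 ksi.
R_n/Ω = (51.12 × 4.949) / 2.0 = 126.5 kips.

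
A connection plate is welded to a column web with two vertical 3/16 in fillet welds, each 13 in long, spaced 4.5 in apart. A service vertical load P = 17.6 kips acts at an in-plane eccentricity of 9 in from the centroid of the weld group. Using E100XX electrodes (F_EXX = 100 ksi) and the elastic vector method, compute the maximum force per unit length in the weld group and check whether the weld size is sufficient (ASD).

Total weld length L_w = 26 in. Treat welds as unit-width lines.
Polar moment about centroid: J = 2[d³/12 + d(b/2)²] = 2[13³/12 + 13×2.25²] = 497.8 in³.
Direct shear f_v = P/L_w = 17.6 / 26 = 0.6769 kip/in (vertical).
Torsion M = P·e = 17.6 × 9 = 158.4 kip·in.
Critical point at (x, y) = (2.25, 6.5) from centroid. f_tx = M·y/J = 2.068 kip/in; f_ty = M·x/J = 0.716 kip/in.
Resultant f_max = √[f_tx² + (f_v + f_ty)²] = √[2.068² + (0.6769 + 0.716)²] = 2.494 kip/in.
Capacity per unit length: r_n/Ω = (1/2.0) × 0.6 × 100 × (0.707 × 0.1875) = 3.977 kip/in.
2.494 ≤ 3.977 → adequate.

f_max ≈ 2.49 kip/in; adequate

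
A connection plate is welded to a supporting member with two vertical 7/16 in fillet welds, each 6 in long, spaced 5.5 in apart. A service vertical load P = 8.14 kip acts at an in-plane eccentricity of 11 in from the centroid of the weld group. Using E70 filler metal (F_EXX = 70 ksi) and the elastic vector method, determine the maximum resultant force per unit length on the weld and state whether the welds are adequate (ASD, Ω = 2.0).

f_max ≈ 3.37 kip/in; adequate

Total weld length L_w = 12 in. Treat welds as unit-width lines.
Polar moment about centroid: J = 2[d³/12 + d(b/2)²] = 2[6³/12 + 6×2.75²] = 126.8 in³.
Direct shear f_v = P/L_w = 8.14 / 12 = 0.6783 kip/in (vertical).
Torsion M = P·e = 8.14 × 11 = 89.54 kip·in.
Critical point at (x, y) = (2.75, 3) from centroid. f_tx = M·y/J = 2.119 kip/in; f_ty = M·x/J = 1.943 kip/in.
Resultant f_max = √[f_tx² + (f_v + f_ty)²] = √[2.119² + (0.6783 + 1.943)²] = 3.371 kip/in.
Capacity per unit length: r_n/Ω = (1/2.0) × 0.6 × 70 × (0.707 × 0.4375) = 6.496 kip/in.
3.371 ≤ 6.496 → adequate.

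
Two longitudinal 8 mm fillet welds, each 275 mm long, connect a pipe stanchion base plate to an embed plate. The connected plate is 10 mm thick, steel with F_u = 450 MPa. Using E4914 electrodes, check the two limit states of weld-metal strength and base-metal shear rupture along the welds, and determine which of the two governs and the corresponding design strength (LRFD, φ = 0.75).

E49XX → F_EXX = 490 MPa.
t_e = 0.707 × 8 = 5.656 mm; L = 550 mm.
Weld metal: φR_n = 0.75 × 0.6 × 490 × 5.656 × 550 × 10⁻³ = 685.9 kN.
Base metal (shear rupture): φR_n = 0.75 × 0.6 × 450 × 10 × 550 × 10⁻³ = 1114 kN.
Governing: weld metal.

φR_n ≈ 686 kN (weld metal governs)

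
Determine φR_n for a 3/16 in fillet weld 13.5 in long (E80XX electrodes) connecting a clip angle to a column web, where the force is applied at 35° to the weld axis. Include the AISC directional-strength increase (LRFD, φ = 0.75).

φR_n ≈ 78.4 kip

E80XX → F_EXX = 80 ksi.
t_e = 0.707 × 0.1875 = 0.1326 in; A_we = 0.1326 × 13.5 = 1.79 in².
Directional factor: 1.0 + 0.5 sin^1.5(35°) = 1.217.
F_nw = 0.6 × 80 × 1.217 = 58.43 ksi.
φR_n = 0.75 × 58.43 × 1.79 = 78.42 kip.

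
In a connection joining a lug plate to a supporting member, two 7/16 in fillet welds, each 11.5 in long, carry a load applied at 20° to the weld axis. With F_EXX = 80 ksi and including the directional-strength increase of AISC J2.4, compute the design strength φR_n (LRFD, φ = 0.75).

φR_n ≈ 282 kips

t_e = 0.707 × 0.4375 = 0.3093 in; A_we = 0.3093 × 23 = 7.114 in².
Directional factor: 1.0 + 0.5 sin^1.5(20°) = 1.1.
F_nw = 0.6 × 80 × 1.1 = 52.8 ksi.
φR_n = 0.75 × 52.8 × 7.114 = 281.7 kips.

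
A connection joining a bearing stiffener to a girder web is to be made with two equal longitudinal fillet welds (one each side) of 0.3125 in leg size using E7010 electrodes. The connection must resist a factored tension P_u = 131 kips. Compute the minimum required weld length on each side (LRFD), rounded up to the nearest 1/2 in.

E70XX → F_EXX = 70 ksi.
Throat t_e = 0.707 × 0.3125 = 0.2209 in.
φr_n = 0.75 × 0.6 × 70 × 0.2209 = 6.96 kips/in.
L_req = P_u / φr_n = 131 / 6.96 = 18.82 in total.
Per side: 18.82 / 2 = 9.412 in.
Round up → use L = 9.5 in on each side.

L = 9.5 in on each side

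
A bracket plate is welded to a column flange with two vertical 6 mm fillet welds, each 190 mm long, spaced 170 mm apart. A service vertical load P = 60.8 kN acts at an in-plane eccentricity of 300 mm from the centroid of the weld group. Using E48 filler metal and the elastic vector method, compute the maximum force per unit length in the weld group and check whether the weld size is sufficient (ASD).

f_max ≈ 715 N/mm; NOT adequate

E48XX → F_EXX = 480 MPa.
Total weld length L_w = 380 mm. Treat welds as unit-width lines.
Polar moment about centroid: J = 2[d³/12 + d(b/2)²] = 2[190³/12 + 190×85²] = 3889000 mm³.
Direct shear f_v = P/L_w = 60.8×10³ / 380 = 160 N/mm (vertical).
Torsion M = P·e = 60.8×10³ × 300 = 18240000 N·mm.
Critical point at (x, y) = (85, 95) from centroid. f_tx = M·y/J = 445.6 N/mm; f_ty = M·x/J = 398.7 N/mm.
Resultant f_max = √[f_tx² + (f_v + f_ty)²] = √[445.6² + (160 + 398.7)²] = 714.6 N/mm.
Capacity per unit length: r_n/Ω = (1/2.0) × 0.6 × 480 × (0.707 × 6) = 610.8 N/mm.
714.6 > 610.8 → NOT adequate.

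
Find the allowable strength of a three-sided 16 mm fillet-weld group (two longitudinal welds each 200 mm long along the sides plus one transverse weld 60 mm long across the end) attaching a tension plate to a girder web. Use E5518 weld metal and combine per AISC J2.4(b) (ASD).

E55XX → F_EXX = 550 MPa.
t_e = 0.707 × 16 = 11.31 mm.
R_nwl = 0.6 × 550 × 11.31 × 400 × 10⁻³ = 1493 kN (longitudinal, 2 welds).
R_nwt = 0.6 × 550 × 11.31 × 60 × 10⁻³ = 224 kN (transverse, base value).
(i) R_nwl + R_nwt = 1717 kN; (ii) 0.85 R_nwl + 1.5 R_nwt = 1605 kN.
R_n = max = 1717 kN [governs: (i)]; R_n/Ω = 858.6 kN.

R_n/Ω ≈ 859 kN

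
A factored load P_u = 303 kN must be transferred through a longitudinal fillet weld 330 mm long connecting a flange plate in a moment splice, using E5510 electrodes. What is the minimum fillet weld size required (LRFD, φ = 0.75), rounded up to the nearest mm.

w = 6 mm

E55XX → F_EXX = 550 MPa.
Total weld length L = 330 mm.
Required throat t_e = P_u / (φ × 0.6 F_EXX × L) = 303 / (0.75 × 0.6 × 550 × 330 × 10⁻³) = 3.71 mm.
Required leg w = t_e / 0.707 = 5.247 mm → use 6 mm.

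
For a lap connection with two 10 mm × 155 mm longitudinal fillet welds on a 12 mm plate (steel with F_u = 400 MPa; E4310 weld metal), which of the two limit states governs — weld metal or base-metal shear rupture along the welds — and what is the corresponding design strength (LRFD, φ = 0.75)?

E43XX → F_EXX = 430 MPa.
t_e = 0.707 × 10 = 7.07 mm; L = 310 mm.
Weld metal: φR_n = 0.75 × 0.6 × 430 × 7.07 × 310 × 10⁻³ = 424.1 kN.
Base metal (shear rupture): φR_n = 0.75 × 0.6 × 400 × 12 × 310 × 10⁻³ = 669.6 kN.
Governing: weld metal.

φR_n ≈ 424 kN (weld metal governs)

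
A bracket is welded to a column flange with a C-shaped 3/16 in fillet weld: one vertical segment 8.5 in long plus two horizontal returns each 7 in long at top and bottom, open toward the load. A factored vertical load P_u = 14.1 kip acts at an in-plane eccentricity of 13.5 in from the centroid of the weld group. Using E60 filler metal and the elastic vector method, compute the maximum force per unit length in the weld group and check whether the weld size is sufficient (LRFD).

f_max ≈ 3.37 kip/in; adequate

E60XX → F_EXX = 60 ksi.
Total weld length L_w = 22.5 in. Treat welds as unit-width lines.
Centroid: x̄ = 2×7×3.5 / 22.5 = 2.178 in from the vertical weld.
Polar moment about centroid: J = I_x + I_y = [8.5³/12 + 2×7×4.25²] + [8.5×2.178² + 2(7³/12 + 7×1.322²)] = 426 in³.
Direct shear f_v = P/L_w = 14.1 / 22.5 = 0.6267 kip/in (vertical).
Torsion M = P·e = 14.1 × 13.5 = 190.35 kip·in.
Critical point at (x, y) = (4.822, 4.25) from centroid. f_tx = M·y/J = 1.899 kip/in; f_ty = M·x/J = 2.155 kip/in.
Resultant f_max = √[f_tx² + (f_v + f_ty)²] = √[1.899² + (0.6267 + 2.155)²] = 3.368 kip/in.
Capacity per unit length: φr_n = 0.75 × 0.6 × 60 × (0.707 × 0.1875) = 3.579 kip/in.
3.368 ≤ 3.579 → adequate.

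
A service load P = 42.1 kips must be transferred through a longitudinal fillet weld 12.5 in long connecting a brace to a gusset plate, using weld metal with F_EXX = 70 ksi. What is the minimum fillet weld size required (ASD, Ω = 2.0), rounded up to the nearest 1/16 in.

Total weld length L = 12.5 in.
Required throat t_e = P × Ω / (0.6 F_EXX × L) = 42.1 × 2.0 / (0.6 × 70 × 12.5) = 0.1604 in.
Required leg w = t_e / 0.707 = 0.2268 in → use 1/4 in.

w = 1/4 in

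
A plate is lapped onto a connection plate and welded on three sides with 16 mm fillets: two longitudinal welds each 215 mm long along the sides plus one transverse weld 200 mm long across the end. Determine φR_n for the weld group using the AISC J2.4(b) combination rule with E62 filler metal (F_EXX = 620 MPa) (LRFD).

t_e = 0.707 × 16 = 11.31 mm.
R_nwl = 0.6 × 620 × 11.31 × 430 × 10⁻³ = 1809 kN (longitudinal, 2 welds).
R_nwt = 0.6 × 620 × 11.31 × 200 × 10⁻³ = 841.6 kN (transverse, base value).
(i) R_nwl + R_nwt = 2651 kN; (ii) 0.85 R_nwl + 1.5 R_nwt = 2800 kN.
R_n = max = 2800 kN [governs: (ii)]; φR_n = 2100 kN.

φR_n ≈ 2100 kN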